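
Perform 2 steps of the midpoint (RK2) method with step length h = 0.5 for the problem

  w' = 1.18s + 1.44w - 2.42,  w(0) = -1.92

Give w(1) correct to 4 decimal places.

-11.5830

Midpoint: k1 = f(s_n, w_n); k2 = f(s_n + h/2, w_n + (h/2)·k1); w_{n+1} = w_n + h·k2.
s=0.000000, w=-1.920000:
  k1 = f(0.000000, -1.920000) = -5.184800
  k2 = f(0.250000, -3.216200) = -6.756328
  w ← -1.920000 + 0.5·(-6.756328) = -5.298164
s=0.500000, w=-5.298164:
  k1 = f(0.500000, -5.298164) = -9.459356
  k2 = f(0.750000, -7.663003) = -12.569724
  w ← -5.298164 + 0.5·(-12.569724) = -11.583026
w(1) ≈ -11.5830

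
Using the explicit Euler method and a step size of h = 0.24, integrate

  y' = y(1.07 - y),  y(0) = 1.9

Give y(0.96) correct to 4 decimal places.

Euler: y_{n+1} = y_n + h·f(x_n, y_n).
x=0.000000, y=1.900000: f=-1.577000 → y ← 1.900000 + 0.24·(-1.577000) = 1.521520
x=0.240000, y=1.521520: f=-0.686997 → y ← 1.521520 + 0.24·(-0.686997) = 1.356641
x=0.480000, y=1.356641: f=-0.388869 → y ← 1.356641 + 0.24·(-0.388869) = 1.263312
x=0.720000, y=1.263312: f=-0.244214 → y ← 1.263312 + 0.24·(-0.244214) = 1.204701
y(0.96) ≈ 1.2047

1.2047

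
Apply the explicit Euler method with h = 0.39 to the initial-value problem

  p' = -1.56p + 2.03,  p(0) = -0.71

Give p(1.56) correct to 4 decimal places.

1.2540

Euler: p_{n+1} = p_n + h·f(x_n, p_n).
x=0.000000, p=-0.710000: f=3.137600 → p ← -0.710000 + 0.39·3.137600 = 0.513664
x=0.390000, p=0.513664: f=1.228684 → p ← 0.513664 + 0.39·1.228684 = 0.992851
x=0.780000, p=0.992851: f=0.481153 → p ← 0.992851 + 0.39·0.481153 = 1.180500
x=1.170000, p=1.180500: f=0.188419 → p ← 1.180500 + 0.39·0.188419 = 1.253984
p(1.56) ≈ 1.2540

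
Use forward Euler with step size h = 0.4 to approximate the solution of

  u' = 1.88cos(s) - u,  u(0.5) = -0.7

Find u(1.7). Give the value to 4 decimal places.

0.5680

Euler: u_{n+1} = u_n + h·f(s_n, u_n).
s=0.500000, u=-0.700000: f=2.349855 → u ← -0.700000 + 0.4·2.349855 = 0.239942
s=0.900000, u=0.239942: f=0.928685 → u ← 0.239942 + 0.4·0.928685 = 0.611416
s=1.300000, u=0.611416: f=-0.108518 → u ← 0.611416 + 0.4·(-0.108518) = 0.568009
u(1.7) ≈ 0.5680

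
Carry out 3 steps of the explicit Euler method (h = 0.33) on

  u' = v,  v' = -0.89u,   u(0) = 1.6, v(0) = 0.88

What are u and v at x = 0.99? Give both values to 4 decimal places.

Euler on (u,v): u_{n+1} = u_n + h·u', v_{n+1} = v_n + h·v'.
0.000000: (1.600000, 0.880000); f=(0.880000, -1.424000) → (1.890400, 0.410080)
0.330000: (1.890400, 0.410080); f=(0.410080, -1.682456) → (2.025726, -0.145130)
0.660000: (2.025726, -0.145130); f=(-0.145130, -1.802896) → (1.977833, -0.740086)
(u(0.99), v(0.99)) ≈ (1.9778, -0.7401)

1.9778, -0.7401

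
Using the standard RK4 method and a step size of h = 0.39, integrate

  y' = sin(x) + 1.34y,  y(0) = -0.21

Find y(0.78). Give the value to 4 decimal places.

-0.1717

RK4: k1 = f(x_n, y_n); k2 = f(x_n + h/2, y_n + (h/2)·k1); k3 = f(x_n + h/2, y_n + (h/2)·k2); k4 = f(x_n + h, y_n + h·k3); y_{n+1} = y_n + (h/6)·(k1 + 2k2 + 2k3 + k4).
x=0.000000, y=-0.210000:
  k1 = f(0.000000, -0.210000) = -0.281400
  k2 = f(0.195000, -0.264873) = -0.161163
  k3 = f(0.195000, -0.241427) = -0.129745
  k4 = f(0.390000, -0.260601) = 0.030983
  y ← -0.210000 + (0.39/6)·(k1 + 2k2 + 2k3 + k4) = -0.264095
x=0.390000, y=-0.264095:
  k1 = f(0.390000, -0.264095) = 0.026301
  k2 = f(0.585000, -0.258967) = 0.205184
  k3 = f(0.585000, -0.224084) = 0.251926
  k4 = f(0.780000, -0.165844) = 0.481049
  y ← -0.264095 + (0.39/6)·(k1 + 2k2 + 2k3 + k4) = -0.171693
y(0.78) ≈ -0.1717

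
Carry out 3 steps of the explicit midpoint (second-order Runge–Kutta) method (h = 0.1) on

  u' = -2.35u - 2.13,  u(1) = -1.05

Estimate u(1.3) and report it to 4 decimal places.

Midpoint: k1 = f(x_n, u_n); k2 = f(x_n + h/2, u_n + (h/2)·k1); u_{n+1} = u_n + h·k2.
x=1.000000, u=-1.050000:
  k1 = f(1.000000, -1.050000) = 0.337500
  k2 = f(1.050000, -1.033125) = 0.297844
  u ← -1.050000 + 0.1·0.297844 = -1.020216
x=1.100000, u=-1.020216:
  k1 = f(1.100000, -1.020216) = 0.267507
  k2 = f(1.150000, -1.006840) = 0.236075
  u ← -1.020216 + 0.1·0.236075 = -0.996608
x=1.200000, u=-0.996608:
  k1 = f(1.200000, -0.996608) = 0.212029
  k2 = f(1.250000, -0.986007) = 0.187116
  u ← -0.996608 + 0.1·0.187116 = -0.977897
u(1.3) ≈ -0.9779

-0.9779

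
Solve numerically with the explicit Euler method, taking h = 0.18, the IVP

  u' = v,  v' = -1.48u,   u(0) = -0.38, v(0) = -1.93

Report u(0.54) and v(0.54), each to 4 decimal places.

-1.3509, -1.3535

Euler on (u,v): u_{n+1} = u_n + h·u', v_{n+1} = v_n + h·v'.
0.000000: (-0.380000, -1.930000); f=(-1.930000, 0.562400) → (-0.727400, -1.828768)
0.180000: (-0.727400, -1.828768); f=(-1.828768, 1.076552) → (-1.056578, -1.634989)
0.360000: (-1.056578, -1.634989); f=(-1.634989, 1.563736) → (-1.350876, -1.353516)
(u(0.54), v(0.54)) ≈ (-1.3509, -1.3535)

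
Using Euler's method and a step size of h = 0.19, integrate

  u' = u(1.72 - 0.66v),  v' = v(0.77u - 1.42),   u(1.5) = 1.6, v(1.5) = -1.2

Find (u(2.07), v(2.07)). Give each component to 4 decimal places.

5.1592, -1.5429

Euler on (u,v): u_{n+1} = u_n + h·u', v_{n+1} = v_n + h·v'.
1.500000: (1.600000, -1.200000); f=(4.019200, 0.225600) → (2.363648, -1.157136)
1.690000: (2.363648, -1.157136); f=(5.870616, -0.462865) → (3.479065, -1.245080)
1.880000: (3.479065, -1.245080); f=(8.842924, -1.567407) → (5.159220, -1.542888)
(u(2.07), v(2.07)) ≈ (5.1592, -1.5429)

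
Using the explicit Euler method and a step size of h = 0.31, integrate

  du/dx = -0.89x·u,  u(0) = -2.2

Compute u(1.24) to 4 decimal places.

Euler: u_{n+1} = u_n + h·f(x_n, u_n).
x=0.000000, u=-2.200000: f=0.000000 → u ← -2.200000 + 0.31·0.000000 = -2.200000
x=0.310000, u=-2.200000: f=0.606980 → u ← -2.200000 + 0.31·0.606980 = -2.011836
x=0.620000, u=-2.011836: f=1.110131 → u ← -2.011836 + 0.31·1.110131 = -1.667696
x=0.930000, u=-1.667696: f=1.380352 → u ← -1.667696 + 0.31·1.380352 = -1.239787
u(1.24) ≈ -1.2398

-1.2398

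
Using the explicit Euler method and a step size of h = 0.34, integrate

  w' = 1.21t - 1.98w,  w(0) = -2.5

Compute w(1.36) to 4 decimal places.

Euler: w_{n+1} = w_n + h·f(t_n, w_n).
t=0.000000, w=-2.500000: f=4.950000 → w ← -2.500000 + 0.34·4.950000 = -0.817000
t=0.340000, w=-0.817000: f=2.029060 → w ← -0.817000 + 0.34·2.029060 = -0.127120
t=0.680000, w=-0.127120: f=1.074497 → w ← -0.127120 + 0.34·1.074497 = 0.238209
t=1.020000, w=0.238209: f=0.762546 → w ← 0.238209 + 0.34·0.762546 = 0.497475
w(1.36) ≈ 0.4975

0.4975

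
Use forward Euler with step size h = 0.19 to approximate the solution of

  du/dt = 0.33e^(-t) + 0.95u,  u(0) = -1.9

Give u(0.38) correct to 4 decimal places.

-2.5219

Euler: u_{n+1} = u_n + h·f(t_n, u_n).
t=0.000000, u=-1.900000: f=-1.475000 → u ← -1.900000 + 0.19·(-1.475000) = -2.180250
t=0.190000, u=-2.180250: f=-1.798341 → u ← -2.180250 + 0.19·(-1.798341) = -2.521935
u(0.38) ≈ -2.5219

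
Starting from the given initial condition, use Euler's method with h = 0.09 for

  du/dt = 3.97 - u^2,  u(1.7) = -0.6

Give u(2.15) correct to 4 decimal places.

Euler: u_{n+1} = u_n + h·f(t_n, u_n).
t=1.700000, u=-0.600000: f=3.610000 → u ← -0.600000 + 0.09·3.610000 = -0.275100
t=1.790000, u=-0.275100: f=3.894320 → u ← -0.275100 + 0.09·3.894320 = 0.075389
t=1.880000, u=0.075389: f=3.964317 → u ← 0.075389 + 0.09·3.964317 = 0.432177
t=1.970000, u=0.432177: f=3.783223 → u ← 0.432177 + 0.09·3.783223 = 0.772667
t=2.060000, u=0.772667: f=3.372985 → u ← 0.772667 + 0.09·3.372985 = 1.076236
u(2.15) ≈ 1.0762

1.0762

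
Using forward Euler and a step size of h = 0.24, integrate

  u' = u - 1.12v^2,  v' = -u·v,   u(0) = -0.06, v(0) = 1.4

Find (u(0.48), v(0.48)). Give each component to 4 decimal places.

-1.2877, 1.6251

Euler on (u,v): u_{n+1} = u_n + h·u', v_{n+1} = v_n + h·v'.
0.000000: (-0.060000, 1.400000); f=(-2.255200, 0.084000) → (-0.601248, 1.420160)
0.240000: (-0.601248, 1.420160); f=(-2.860125, 0.853868) → (-1.287678, 1.625088)
(u(0.48), v(0.48)) ≈ (-1.2877, 1.6251)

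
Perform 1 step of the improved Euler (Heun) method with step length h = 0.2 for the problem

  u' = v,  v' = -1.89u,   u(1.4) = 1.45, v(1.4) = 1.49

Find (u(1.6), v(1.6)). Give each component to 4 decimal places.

1.6932, 0.8856

Heun on (u,v): k1 = f(x_n, state_n); k2 = f(x_n + h, state_n + h·k1); state_{n+1} = state_n + (h/2)·(k1 + k2).
1.400000: (1.450000, 1.490000)
  k1 = (1.490000, -2.740500)
  predictor → (1.748000, 0.941900)
  k2 = (0.941900, -3.303720)
  → (1.693190, 0.885578)
(u(1.6), v(1.6)) ≈ (1.6932, 0.8856)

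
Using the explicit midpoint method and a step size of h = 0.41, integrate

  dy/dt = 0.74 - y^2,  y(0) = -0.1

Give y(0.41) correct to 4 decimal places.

0.2024

Midpoint: k1 = f(t_n, y_n); k2 = f(t_n + h/2, y_n + (h/2)·k1); y_{n+1} = y_n + h·k2.
t=0.000000, y=-0.100000:
  k1 = f(0.000000, -0.100000) = 0.730000
  k2 = f(0.205000, 0.049650) = 0.737535
  y ← -0.100000 + 0.41·0.737535 = 0.202389
y(0.41) ≈ 0.2024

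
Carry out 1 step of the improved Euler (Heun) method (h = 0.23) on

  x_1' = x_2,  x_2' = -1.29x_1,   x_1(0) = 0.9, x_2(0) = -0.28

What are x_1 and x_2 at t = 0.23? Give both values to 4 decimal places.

Heun on (x_1,x_2): k1 = f(t_n, state_n); k2 = f(t_n + h, state_n + h·k1); state_{n+1} = state_n + (h/2)·(k1 + k2).
0.000000: (0.900000, -0.280000)
  k1 = (-0.280000, -1.161000)
  predictor → (0.835600, -0.547030)
  k2 = (-0.547030, -1.077924)
  → (0.804892, -0.537476)
(x_1(0.23), x_2(0.23)) ≈ (0.8049, -0.5375)

0.8049, -0.5375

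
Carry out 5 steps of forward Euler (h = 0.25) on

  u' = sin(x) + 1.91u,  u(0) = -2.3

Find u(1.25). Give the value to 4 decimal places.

Euler: u_{n+1} = u_n + h·f(x_n, u_n).
x=0.000000, u=-2.300000: f=-4.393000 → u ← -2.300000 + 0.25·(-4.393000) = -3.398250
x=0.250000, u=-3.398250: f=-6.243254 → u ← -3.398250 + 0.25·(-6.243254) = -4.959063
x=0.500000, u=-4.959063: f=-8.992386 → u ← -4.959063 + 0.25·(-8.992386) = -7.207160
x=0.750000, u=-7.207160: f=-13.084036 → u ← -7.207160 + 0.25·(-13.084036) = -10.478169
x=1.000000, u=-10.478169: f=-19.171832 → u ← -10.478169 + 0.25·(-19.171832) = -15.271127
u(1.25) ≈ -15.2711

-15.2711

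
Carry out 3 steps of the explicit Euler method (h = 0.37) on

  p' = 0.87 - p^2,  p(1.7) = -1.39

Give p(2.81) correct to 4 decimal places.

-4.8889

Euler: p_{n+1} = p_n + h·f(x_n, p_n).
x=1.700000, p=-1.390000: f=-1.062100 → p ← -1.390000 + 0.37·(-1.062100) = -1.782977
x=2.070000, p=-1.782977: f=-2.309007 → p ← -1.782977 + 0.37·(-2.309007) = -2.637310
x=2.440000, p=-2.637310: f=-6.085402 → p ← -2.637310 + 0.37·(-6.085402) = -4.888908
p(2.81) ≈ -4.8889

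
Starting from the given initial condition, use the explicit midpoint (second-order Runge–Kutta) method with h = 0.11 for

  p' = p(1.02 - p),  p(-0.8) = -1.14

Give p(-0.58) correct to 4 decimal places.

Midpoint: k1 = f(x_n, p_n); k2 = f(x_n + h/2, p_n + (h/2)·k1); p_{n+1} = p_n + h·k2.
x=-0.800000, p=-1.140000:
  k1 = f(-0.800000, -1.140000) = -2.462400
  k2 = f(-0.745000, -1.275432) = -2.927667
  p ← -1.140000 + 0.11·(-2.927667) = -1.462043
x=-0.690000, p=-1.462043:
  k1 = f(-0.690000, -1.462043) = -3.628855
  k2 = f(-0.635000, -1.661630) = -4.455879
  p ← -1.462043 + 0.11·(-4.455879) = -1.952190
p(-0.58) ≈ -1.9522

-1.9522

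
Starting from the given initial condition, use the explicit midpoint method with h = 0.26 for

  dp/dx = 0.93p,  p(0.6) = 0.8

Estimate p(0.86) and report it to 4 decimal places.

1.0168

Midpoint: k1 = f(x_n, p_n); k2 = f(x_n + h/2, p_n + (h/2)·k1); p_{n+1} = p_n + h·k2.
x=0.600000, p=0.800000:
  k1 = f(0.600000, 0.800000) = 0.744000
  k2 = f(0.730000, 0.896720) = 0.833950
  p ← 0.800000 + 0.26·0.833950 = 1.016827
p(0.86) ≈ 1.0168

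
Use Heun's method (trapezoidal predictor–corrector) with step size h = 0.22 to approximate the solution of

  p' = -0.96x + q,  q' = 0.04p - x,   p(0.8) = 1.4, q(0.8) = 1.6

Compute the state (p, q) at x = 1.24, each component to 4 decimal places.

Heun on (p,q): k1 = f(x_n, state_n); k2 = f(x_n + h, state_n + h·k1); state_{n+1} = state_n + (h/2)·(k1 + k2).
0.800000: (1.400000, 1.600000)
  k1 = (0.832000, -0.744000)
  predictor → (1.583040, 1.436320)
  k2 = (0.457120, -0.956678)
  → (1.541803, 1.412925)
1.020000: (1.541803, 1.412925)
  k1 = (0.433725, -0.958328)
  predictor → (1.637223, 1.202093)
  k2 = (0.011693, -1.174511)
  → (1.590799, 1.178313)
(p(1.24), q(1.24)) ≈ (1.5908, 1.1783)

1.5908, 1.1783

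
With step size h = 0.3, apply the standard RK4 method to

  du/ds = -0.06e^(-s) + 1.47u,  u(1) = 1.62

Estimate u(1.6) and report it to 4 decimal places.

RK4: k1 = f(s_n, u_n); k2 = f(s_n + h/2, u_n + (h/2)·k1); k3 = f(s_n + h/2, u_n + (h/2)·k2); k4 = f(s_n + h, u_n + h·k3); u_{n+1} = u_n + (h/6)·(k1 + 2k2 + 2k3 + k4).
s=1.000000, u=1.620000:
  k1 = f(1.000000, 1.620000) = 2.359327
  k2 = f(1.150000, 1.973899) = 2.882633
  k3 = f(1.150000, 2.052395) = 2.998022
  k4 = f(1.300000, 2.519407) = 3.687176
  u ← 1.620000 + (0.3/6)·(k1 + 2k2 + 2k3 + k4) = 2.510391
s=1.300000, u=2.510391:
  k1 = f(1.300000, 2.510391) = 3.673923
  k2 = f(1.450000, 3.061479) = 4.486300
  k3 = f(1.450000, 3.183336) = 4.665429
  k4 = f(1.600000, 3.910020) = 5.735615
  u ← 2.510391 + (0.3/6)·(k1 + 2k2 + 2k3 + k4) = 3.896041
u(1.6) ≈ 3.8960

3.8960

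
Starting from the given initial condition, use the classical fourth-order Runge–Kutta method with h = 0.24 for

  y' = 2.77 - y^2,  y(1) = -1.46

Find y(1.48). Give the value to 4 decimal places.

-0.8523

RK4: k1 = f(t_n, y_n); k2 = f(t_n + h/2, y_n + (h/2)·k1); k3 = f(t_n + h/2, y_n + (h/2)·k2); k4 = f(t_n + h, y_n + h·k3); y_{n+1} = y_n + (h/6)·(k1 + 2k2 + 2k3 + k4).
t=1.000000, y=-1.460000:
  k1 = f(1.000000, -1.460000) = 0.638400
  k2 = f(1.120000, -1.383392) = 0.856227
  k3 = f(1.120000, -1.357253) = 0.927865
  k4 = f(1.240000, -1.237312) = 1.239058
  y ← -1.460000 + (0.24/6)·(k1 + 2k2 + 2k3 + k4) = -1.242174
t=1.240000, y=-1.242174:
  k1 = f(1.240000, -1.242174) = 1.227003
  k2 = f(1.360000, -1.094934) = 1.571119
  k3 = f(1.360000, -1.053640) = 1.659843
  k4 = f(1.480000, -0.843812) = 2.057981
  y ← -1.242174 + (0.24/6)·(k1 + 2k2 + 2k3 + k4) = -0.852298
y(1.48) ≈ -0.8523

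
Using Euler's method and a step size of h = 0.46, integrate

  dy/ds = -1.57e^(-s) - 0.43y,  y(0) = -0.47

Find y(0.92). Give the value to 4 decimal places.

Euler: y_{n+1} = y_n + h·f(s_n, y_n).
s=0.000000, y=-0.470000: f=-1.367900 → y ← -0.470000 + 0.46·(-1.367900) = -1.099234
s=0.460000, y=-1.099234: f=-0.518445 → y ← -1.099234 + 0.46·(-0.518445) = -1.337719
y(0.92) ≈ -1.3377

-1.3377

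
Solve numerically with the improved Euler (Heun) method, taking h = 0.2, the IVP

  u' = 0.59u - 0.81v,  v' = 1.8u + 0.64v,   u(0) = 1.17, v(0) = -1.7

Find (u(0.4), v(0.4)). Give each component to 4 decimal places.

Heun on (u,v): k1 = f(x_n, state_n); k2 = f(x_n + h, state_n + h·k1); state_{n+1} = state_n + (h/2)·(k1 + k2).
0.000000: (1.170000, -1.700000)
  k1 = (2.067300, 1.018000)
  predictor → (1.583460, -1.496400)
  k2 = (2.146325, 1.892532)
  → (1.591363, -1.408947)
0.200000: (1.591363, -1.408947)
  k1 = (2.080151, 1.962727)
  predictor → (2.007393, -1.016401)
  k2 = (2.007647, 2.962810)
  → (2.000142, -0.916393)
(u(0.4), v(0.4)) ≈ (2.0001, -0.9164)

2.0001, -0.9164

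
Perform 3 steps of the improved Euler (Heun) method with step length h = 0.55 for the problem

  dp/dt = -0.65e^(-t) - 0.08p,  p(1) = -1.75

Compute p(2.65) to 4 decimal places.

-1.7152

Heun: k1 = f(t_n, p_n); k2 = f(t_n + h, p_n + h·k1); p_{n+1} = p_n + (h/2)·(k1 + k2).
t=1.000000, p=-1.750000:
  k1 = f(1.000000, -1.750000) = -0.099122
  k2 = f(1.550000, -1.804517) = 0.006400
  p ← -1.750000 + (0.55/2)·(-0.099122 + 0.006400) = -1.775498
t=1.550000, p=-1.775498:
  k1 = f(1.550000, -1.775498) = 0.004079
  k2 = f(2.100000, -1.773255) = 0.062264
  p ← -1.775498 + (0.55/2)·(0.004079 + 0.062264) = -1.757254
t=2.100000, p=-1.757254:
  k1 = f(2.100000, -1.757254) = 0.060984
  k2 = f(2.650000, -1.723713) = 0.091974
  p ← -1.757254 + (0.55/2)·(0.060984 + 0.091974) = -1.715191
p(2.65) ≈ -1.7152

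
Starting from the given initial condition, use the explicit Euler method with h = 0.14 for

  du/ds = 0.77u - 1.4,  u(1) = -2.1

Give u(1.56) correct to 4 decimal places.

-4.0829

Euler: u_{n+1} = u_n + h·f(s_n, u_n).
s=1.000000, u=-2.100000: f=-3.017000 → u ← -2.100000 + 0.14·(-3.017000) = -2.522380
s=1.140000, u=-2.522380: f=-3.342233 → u ← -2.522380 + 0.14·(-3.342233) = -2.990293
s=1.280000, u=-2.990293: f=-3.702525 → u ← -2.990293 + 0.14·(-3.702525) = -3.508646
s=1.420000, u=-3.508646: f=-4.101657 → u ← -3.508646 + 0.14·(-4.101657) = -4.082878
u(1.56) ≈ -4.0829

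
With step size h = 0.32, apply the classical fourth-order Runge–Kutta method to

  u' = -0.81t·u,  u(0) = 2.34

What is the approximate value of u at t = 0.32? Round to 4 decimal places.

2.2449

RK4: k1 = f(t_n, u_n); k2 = f(t_n + h/2, u_n + (h/2)·k1); k3 = f(t_n + h/2, u_n + (h/2)·k2); k4 = f(t_n + h, u_n + h·k3); u_{n+1} = u_n + (h/6)·(k1 + 2k2 + 2k3 + k4).
t=0.000000, u=2.340000:
  k1 = f(0.000000, 2.340000) = 0.000000
  k2 = f(0.160000, 2.340000) = -0.303264
  k3 = f(0.160000, 2.291478) = -0.296976
  k4 = f(0.320000, 2.244968) = -0.581896
  u ← 2.340000 + (0.32/6)·(k1 + 2k2 + 2k3 + k4) = 2.244940
u(0.32) ≈ 2.2449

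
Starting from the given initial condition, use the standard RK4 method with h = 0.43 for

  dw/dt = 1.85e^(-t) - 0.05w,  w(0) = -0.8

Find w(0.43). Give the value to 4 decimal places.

RK4: k1 = f(t_n, w_n); k2 = f(t_n + h/2, w_n + (h/2)·k1); k3 = f(t_n + h/2, w_n + (h/2)·k2); k4 = f(t_n + h, w_n + h·k3); w_{n+1} = w_n + (h/6)·(k1 + 2k2 + 2k3 + k4).
t=0.000000, w=-0.800000:
  k1 = f(0.000000, -0.800000) = 1.890000
  k2 = f(0.215000, -0.393650) = 1.511784
  k3 = f(0.215000, -0.474966) = 1.515850
  k4 = f(0.430000, -0.148185) = 1.210851
  w ← -0.800000 + (0.43/6)·(k1 + 2k2 + 2k3 + k4) = -0.143811
w(0.43) ≈ -0.1438

-0.1438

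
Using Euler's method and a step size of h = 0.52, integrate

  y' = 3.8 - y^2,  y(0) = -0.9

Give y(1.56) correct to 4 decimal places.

1.3690

Euler: y_{n+1} = y_n + h·f(x_n, y_n).
x=0.000000, y=-0.900000: f=2.990000 → y ← -0.900000 + 0.52·2.990000 = 0.654800
x=0.520000, y=0.654800: f=3.371237 → y ← 0.654800 + 0.52·3.371237 = 2.407843
x=1.040000, y=2.407843: f=-1.997709 → y ← 2.407843 + 0.52·(-1.997709) = 1.369035
y(1.56) ≈ 1.3690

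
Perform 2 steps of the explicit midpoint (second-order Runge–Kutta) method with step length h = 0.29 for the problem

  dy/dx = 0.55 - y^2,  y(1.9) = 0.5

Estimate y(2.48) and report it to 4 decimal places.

Midpoint: k1 = f(x_n, y_n); k2 = f(x_n + h/2, y_n + (h/2)·k1); y_{n+1} = y_n + h·k2.
x=1.900000, y=0.500000:
  k1 = f(1.900000, 0.500000) = 0.300000
  k2 = f(2.045000, 0.543500) = 0.254608
  y ← 0.500000 + 0.29·0.254608 = 0.573836
x=2.190000, y=0.573836:
  k1 = f(2.190000, 0.573836) = 0.220712
  k2 = f(2.335000, 0.605839) = 0.182959
  y ← 0.573836 + 0.29·0.182959 = 0.626894
y(2.48) ≈ 0.6269

0.6269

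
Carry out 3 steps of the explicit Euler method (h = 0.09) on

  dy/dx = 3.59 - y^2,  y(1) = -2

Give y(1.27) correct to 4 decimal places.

-2.1562

Euler: y_{n+1} = y_n + h·f(x_n, y_n).
x=1.000000, y=-2.000000: f=-0.410000 → y ← -2.000000 + 0.09·(-0.410000) = -2.036900
x=1.090000, y=-2.036900: f=-0.558962 → y ← -2.036900 + 0.09·(-0.558962) = -2.087207
x=1.180000, y=-2.087207: f=-0.766431 → y ← -2.087207 + 0.09·(-0.766431) = -2.156185
y(1.27) ≈ -2.1562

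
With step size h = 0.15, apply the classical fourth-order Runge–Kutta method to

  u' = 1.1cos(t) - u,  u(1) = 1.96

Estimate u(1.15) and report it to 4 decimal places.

RK4: k1 = f(t_n, u_n); k2 = f(t_n + h/2, u_n + (h/2)·k1); k3 = f(t_n + h/2, u_n + (h/2)·k2); k4 = f(t_n + h, u_n + h·k3); u_{n+1} = u_n + (h/6)·(k1 + 2k2 + 2k3 + k4).
t=1.000000, u=1.960000:
  k1 = f(1.000000, 1.960000) = -1.365667
  k2 = f(1.075000, 1.857575) = -1.334269
  k3 = f(1.075000, 1.859930) = -1.336624
  k4 = f(1.150000, 1.759506) = -1.310170
  u ← 1.960000 + (0.15/6)·(k1 + 2k2 + 2k3 + k4) = 1.759559
u(1.15) ≈ 1.7596

1.7596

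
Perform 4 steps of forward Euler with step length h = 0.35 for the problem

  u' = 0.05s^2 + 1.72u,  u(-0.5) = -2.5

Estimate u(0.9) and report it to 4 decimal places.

-16.4407

Euler: u_{n+1} = u_n + h·f(s_n, u_n).
s=-0.500000, u=-2.500000: f=-4.287500 → u ← -2.500000 + 0.35·(-4.287500) = -4.000625
s=-0.150000, u=-4.000625: f=-6.879950 → u ← -4.000625 + 0.35·(-6.879950) = -6.408607
s=0.200000, u=-6.408607: f=-11.020805 → u ← -6.408607 + 0.35·(-11.020805) = -10.265889
s=0.550000, u=-10.265889: f=-17.642204 → u ← -10.265889 + 0.35·(-17.642204) = -16.440661
u(0.9) ≈ -16.4407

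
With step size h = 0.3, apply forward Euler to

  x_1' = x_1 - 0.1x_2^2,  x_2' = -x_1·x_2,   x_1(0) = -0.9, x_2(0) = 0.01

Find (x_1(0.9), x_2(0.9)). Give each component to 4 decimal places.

-1.9773, 0.0250

Euler on (x_1,x_2): x_1_{n+1} = x_1_n + h·x_1', x_2_{n+1} = x_2_n + h·x_2'.
0.000000: (-0.900000, 0.010000); f=(-0.900010, 0.009000) → (-1.170003, 0.012700)
0.300000: (-1.170003, 0.012700); f=(-1.170019, 0.014859) → (-1.521009, 0.017158)
0.600000: (-1.521009, 0.017158); f=(-1.521038, 0.026097) → (-1.977320, 0.024987)
(x_1(0.9), x_2(0.9)) ≈ (-1.9773, 0.0250)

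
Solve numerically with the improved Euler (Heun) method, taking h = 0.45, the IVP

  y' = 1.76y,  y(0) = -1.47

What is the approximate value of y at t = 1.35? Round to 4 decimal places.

-13.7235

Heun: k1 = f(t_n, y_n); k2 = f(t_n + h, y_n + h·k1); y_{n+1} = y_n + (h/2)·(k1 + k2).
t=0.000000, y=-1.470000:
  k1 = f(0.000000, -1.470000) = -2.587200
  k2 = f(0.450000, -2.634240) = -4.636262
  y ← -1.470000 + (0.45/2)·(-2.587200 + (-4.636262)) = -3.095279
t=0.450000, y=-3.095279:
  k1 = f(0.450000, -3.095279) = -5.447691
  k2 = f(0.900000, -5.546740) = -9.762262
  y ← -3.095279 + (0.45/2)·(-5.447691 + (-9.762262)) = -6.517519
t=0.900000, y=-6.517519:
  k1 = f(0.900000, -6.517519) = -11.470833
  k2 = f(1.350000, -11.679393) = -20.555732
  y ← -6.517519 + (0.45/2)·(-11.470833 + (-20.555732)) = -13.723496
y(1.35) ≈ -13.7235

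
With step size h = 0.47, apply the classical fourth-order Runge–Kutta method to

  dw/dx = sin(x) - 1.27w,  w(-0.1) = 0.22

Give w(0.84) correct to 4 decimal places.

RK4: k1 = f(x_n, w_n); k2 = f(x_n + h/2, w_n + (h/2)·k1); k3 = f(x_n + h/2, w_n + (h/2)·k2); k4 = f(x_n + h, w_n + h·k3); w_{n+1} = w_n + (h/6)·(k1 + 2k2 + 2k3 + k4).
x=-0.100000, w=0.220000:
  k1 = f(-0.100000, 0.220000) = -0.379233
  k2 = f(0.135000, 0.130880) = -0.031627
  k3 = f(0.135000, 0.212568) = -0.135370
  k4 = f(0.370000, 0.156376) = 0.163018
  w ← 0.220000 + (0.47/6)·(k1 + 2k2 + 2k3 + k4) = 0.176900
x=0.370000, w=0.176900:
  k1 = f(0.370000, 0.176900) = 0.136952
  k2 = f(0.605000, 0.209084) = 0.303226
  k3 = f(0.605000, 0.248158) = 0.253601
  k4 = f(0.840000, 0.296093) = 0.368605
  w ← 0.176900 + (0.47/6)·(k1 + 2k2 + 2k3 + k4) = 0.303738
w(0.84) ≈ 0.3037

0.3037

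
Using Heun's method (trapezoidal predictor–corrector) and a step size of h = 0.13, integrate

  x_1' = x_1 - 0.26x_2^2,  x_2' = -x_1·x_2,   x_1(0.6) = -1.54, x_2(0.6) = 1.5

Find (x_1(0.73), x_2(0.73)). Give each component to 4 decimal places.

Heun on (x_1,x_2): k1 = f(t_n, state_n); k2 = f(t_n + h, state_n + h·k1); state_{n+1} = state_n + (h/2)·(k1 + k2).
0.600000: (-1.540000, 1.500000)
  k1 = (-2.125000, 2.310000)
  predictor → (-1.816250, 1.800300)
  k2 = (-2.658931, 3.269795)
  → (-1.850956, 1.862687)
(x_1(0.73), x_2(0.73)) ≈ (-1.8510, 1.8627)

-1.8510, 1.8627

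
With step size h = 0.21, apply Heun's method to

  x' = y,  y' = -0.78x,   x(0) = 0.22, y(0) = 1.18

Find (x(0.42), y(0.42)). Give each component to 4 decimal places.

Heun on (x,y): k1 = f(t_n, state_n); k2 = f(t_n + h, state_n + h·k1); state_{n+1} = state_n + (h/2)·(k1 + k2).
0.000000: (0.220000, 1.180000)
  k1 = (1.180000, -0.171600)
  predictor → (0.467800, 1.143964)
  k2 = (1.143964, -0.364884)
  → (0.464016, 1.123669)
0.210000: (0.464016, 1.123669)
  k1 = (1.123669, -0.361933)
  predictor → (0.699987, 1.047663)
  k2 = (1.047663, -0.545990)
  → (0.692006, 1.028337)
(x(0.42), y(0.42)) ≈ (0.6920, 1.0283)

0.6920, 1.0283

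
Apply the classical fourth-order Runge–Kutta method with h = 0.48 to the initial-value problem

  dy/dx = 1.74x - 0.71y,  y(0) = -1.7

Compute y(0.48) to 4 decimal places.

RK4: k1 = f(x_n, y_n); k2 = f(x_n + h/2, y_n + (h/2)·k1); k3 = f(x_n + h/2, y_n + (h/2)·k2); k4 = f(x_n + h, y_n + h·k3); y_{n+1} = y_n + (h/6)·(k1 + 2k2 + 2k3 + k4).
x=0.000000, y=-1.700000:
  k1 = f(0.000000, -1.700000) = 1.207000
  k2 = f(0.240000, -1.410320) = 1.418927
  k3 = f(0.240000, -1.359457) = 1.382815
  k4 = f(0.480000, -1.036249) = 1.570937
  y ← -1.700000 + (0.48/6)·(k1 + 2k2 + 2k3 + k4) = -1.029486
y(0.48) ≈ -1.0295

-1.0295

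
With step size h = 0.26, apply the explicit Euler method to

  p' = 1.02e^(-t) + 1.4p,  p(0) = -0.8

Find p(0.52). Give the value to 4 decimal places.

-0.9222

Euler: p_{n+1} = p_n + h·f(t_n, p_n).
t=0.000000, p=-0.800000: f=-0.100000 → p ← -0.800000 + 0.26·(-0.100000) = -0.826000
t=0.260000, p=-0.826000: f=-0.369927 → p ← -0.826000 + 0.26·(-0.369927) = -0.922181
p(0.52) ≈ -0.9222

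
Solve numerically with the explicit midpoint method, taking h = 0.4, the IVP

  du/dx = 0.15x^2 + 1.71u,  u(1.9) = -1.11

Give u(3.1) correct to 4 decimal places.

Midpoint: k1 = f(x_n, u_n); k2 = f(x_n + h/2, u_n + (h/2)·k1); u_{n+1} = u_n + h·k2.
x=1.900000, u=-1.110000:
  k1 = f(1.900000, -1.110000) = -1.356600
  k2 = f(2.100000, -1.381320) = -1.700557
  u ← -1.110000 + 0.4·(-1.700557) = -1.790223
x=2.300000, u=-1.790223:
  k1 = f(2.300000, -1.790223) = -2.267781
  k2 = f(2.500000, -2.243779) = -2.899362
  u ← -1.790223 + 0.4·(-2.899362) = -2.949968
x=2.700000, u=-2.949968:
  k1 = f(2.700000, -2.949968) = -3.950945
  k2 = f(2.900000, -3.740157) = -5.134168
  u ← -2.949968 + 0.4·(-5.134168) = -5.003635
u(3.1) ≈ -5.0036

-5.0036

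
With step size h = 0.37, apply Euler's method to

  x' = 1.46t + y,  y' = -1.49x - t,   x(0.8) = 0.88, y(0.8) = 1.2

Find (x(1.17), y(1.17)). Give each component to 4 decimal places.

Euler on (x,y): x_{n+1} = x_n + h·x', y_{n+1} = y_n + h·y'.
0.800000: (0.880000, 1.200000); f=(2.368000, -2.111200) → (1.756160, 0.418856)
(x(1.17), y(1.17)) ≈ (1.7562, 0.4189)

1.7562, 0.4189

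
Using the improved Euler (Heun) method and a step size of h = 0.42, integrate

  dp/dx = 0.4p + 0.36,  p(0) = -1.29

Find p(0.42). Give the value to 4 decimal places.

Heun: k1 = f(x_n, p_n); k2 = f(x_n + h, p_n + h·k1); p_{n+1} = p_n + (h/2)·(k1 + k2).
x=0.000000, p=-1.290000:
  k1 = f(0.000000, -1.290000) = -0.156000
  k2 = f(0.420000, -1.355520) = -0.182208
  p ← -1.290000 + (0.42/2)·(-0.156000 + (-0.182208)) = -1.361024
p(0.42) ≈ -1.3610

-1.3610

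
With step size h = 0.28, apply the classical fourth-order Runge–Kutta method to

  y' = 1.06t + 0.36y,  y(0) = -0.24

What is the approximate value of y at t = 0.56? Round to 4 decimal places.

RK4: k1 = f(t_n, y_n); k2 = f(t_n + h/2, y_n + (h/2)·k1); k3 = f(t_n + h/2, y_n + (h/2)·k2); k4 = f(t_n + h, y_n + h·k3); y_{n+1} = y_n + (h/6)·(k1 + 2k2 + 2k3 + k4).
t=0.000000, y=-0.240000:
  k1 = f(0.000000, -0.240000) = -0.086400
  k2 = f(0.140000, -0.252096) = 0.057645
  k3 = f(0.140000, -0.231930) = 0.064905
  k4 = f(0.280000, -0.221827) = 0.216942
  y ← -0.240000 + (0.28/6)·(k1 + 2k2 + 2k3 + k4) = -0.222470
t=0.280000, y=-0.222470:
  k1 = f(0.280000, -0.222470) = 0.216711
  k2 = f(0.420000, -0.192130) = 0.376033
  k3 = f(0.420000, -0.169825) = 0.384063
  k4 = f(0.560000, -0.114932) = 0.552224
  y ← -0.222470 + (0.28/6)·(k1 + 2k2 + 2k3 + k4) = -0.115644
y(0.56) ≈ -0.1156

-0.1156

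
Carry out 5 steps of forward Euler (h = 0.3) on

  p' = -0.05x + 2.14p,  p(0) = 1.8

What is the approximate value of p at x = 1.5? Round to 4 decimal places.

21.4008

Euler: p_{n+1} = p_n + h·f(x_n, p_n).
x=0.000000, p=1.800000: f=3.852000 → p ← 1.800000 + 0.3·3.852000 = 2.955600
x=0.300000, p=2.955600: f=6.309984 → p ← 2.955600 + 0.3·6.309984 = 4.848595
x=0.600000, p=4.848595: f=10.345994 → p ← 4.848595 + 0.3·10.345994 = 7.952393
x=0.900000, p=7.952393: f=16.973122 → p ← 7.952393 + 0.3·16.973122 = 13.044330
x=1.200000, p=13.044330: f=27.854866 → p ← 13.044330 + 0.3·27.854866 = 21.400790
p(1.5) ≈ 21.4008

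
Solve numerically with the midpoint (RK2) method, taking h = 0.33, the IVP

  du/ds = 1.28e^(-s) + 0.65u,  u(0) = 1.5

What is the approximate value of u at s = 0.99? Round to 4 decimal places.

4.0280

Midpoint: k1 = f(s_n, u_n); k2 = f(s_n + h/2, u_n + (h/2)·k1); u_{n+1} = u_n + h·k2.
s=0.000000, u=1.500000:
  k1 = f(0.000000, 1.500000) = 2.255000
  k2 = f(0.165000, 1.872075) = 2.302153
  u ← 1.500000 + 0.33·2.302153 = 2.259710
s=0.330000, u=2.259710:
  k1 = f(0.330000, 2.259710) = 2.389034
  k2 = f(0.495000, 2.653901) = 2.505286
  u ← 2.259710 + 0.33·2.505286 = 3.086455
s=0.660000, u=3.086455:
  k1 = f(0.660000, 3.086455) = 2.667765
  k2 = f(0.825000, 3.526636) = 2.853254
  u ← 3.086455 + 0.33·2.853254 = 4.028029
u(0.99) ≈ 4.0280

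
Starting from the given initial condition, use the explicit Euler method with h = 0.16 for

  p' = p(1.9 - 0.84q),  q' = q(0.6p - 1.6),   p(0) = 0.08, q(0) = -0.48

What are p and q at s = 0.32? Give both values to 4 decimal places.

Euler on (p,q): p_{n+1} = p_n + h·p', q_{n+1} = q_n + h·q'.
0.000000: (0.080000, -0.480000); f=(0.184256, 0.744960) → (0.109481, -0.360806)
0.160000: (0.109481, -0.360806); f=(0.241195, 0.553589) → (0.148072, -0.272232)
(p(0.32), q(0.32)) ≈ (0.1481, -0.2722)

0.1481, -0.2722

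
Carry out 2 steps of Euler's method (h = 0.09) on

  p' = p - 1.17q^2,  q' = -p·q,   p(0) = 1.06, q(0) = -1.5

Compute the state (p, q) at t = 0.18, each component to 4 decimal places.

Euler on (p,q): p_{n+1} = p_n + h·p', q_{n+1} = q_n + h·q'.
0.000000: (1.060000, -1.500000); f=(-1.572500, 1.590000) → (0.918475, -1.356900)
0.090000: (0.918475, -1.356900); f=(-1.235703, 1.246279) → (0.807262, -1.244735)
(p(0.18), q(0.18)) ≈ (0.8073, -1.2447)

0.8073, -1.2447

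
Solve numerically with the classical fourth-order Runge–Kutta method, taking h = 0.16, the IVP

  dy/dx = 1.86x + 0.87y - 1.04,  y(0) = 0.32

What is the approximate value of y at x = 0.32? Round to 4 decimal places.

RK4: k1 = f(x_n, y_n); k2 = f(x_n + h/2, y_n + (h/2)·k1); k3 = f(x_n + h/2, y_n + (h/2)·k2); k4 = f(x_n + h, y_n + h·k3); y_{n+1} = y_n + (h/6)·(k1 + 2k2 + 2k3 + k4).
x=0.000000, y=0.320000:
  k1 = f(0.000000, 0.320000) = -0.761600
  k2 = f(0.080000, 0.259072) = -0.665807
  k3 = f(0.080000, 0.266735) = -0.659140
  k4 = f(0.160000, 0.214538) = -0.555752
  y ← 0.320000 + (0.16/6)·(k1 + 2k2 + 2k3 + k4) = 0.214207
x=0.160000, y=0.214207:
  k1 = f(0.160000, 0.214207) = -0.556040
  k2 = f(0.240000, 0.169724) = -0.445941
  k3 = f(0.240000, 0.178531) = -0.438278
  k4 = f(0.320000, 0.144082) = -0.319448
  y ← 0.214207 + (0.16/6)·(k1 + 2k2 + 2k3 + k4) = 0.143702
y(0.32) ≈ 0.1437

0.1437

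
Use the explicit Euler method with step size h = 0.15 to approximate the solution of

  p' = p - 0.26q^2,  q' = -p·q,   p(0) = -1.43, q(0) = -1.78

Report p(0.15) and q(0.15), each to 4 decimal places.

-1.7681, -2.1618

Euler on (p,q): p_{n+1} = p_n + h·p', q_{n+1} = q_n + h·q'.
0.000000: (-1.430000, -1.780000); f=(-2.253784, -2.545400) → (-1.768068, -2.161810)
(p(0.15), q(0.15)) ≈ (-1.7681, -2.1618)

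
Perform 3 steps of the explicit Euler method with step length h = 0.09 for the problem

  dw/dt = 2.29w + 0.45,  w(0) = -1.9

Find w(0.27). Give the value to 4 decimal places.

-3.1853

Euler: w_{n+1} = w_n + h·f(t_n, w_n).
t=0.000000, w=-1.900000: f=-3.901000 → w ← -1.900000 + 0.09·(-3.901000) = -2.251090
t=0.090000, w=-2.251090: f=-4.704996 → w ← -2.251090 + 0.09·(-4.704996) = -2.674540
t=0.180000, w=-2.674540: f=-5.674696 → w ← -2.674540 + 0.09·(-5.674696) = -3.185262
w(0.27) ≈ -3.1853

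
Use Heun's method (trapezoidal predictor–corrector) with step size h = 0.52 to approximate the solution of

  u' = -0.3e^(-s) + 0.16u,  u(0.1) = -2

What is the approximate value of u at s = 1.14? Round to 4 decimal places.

-2.5607

Heun: k1 = f(s_n, u_n); k2 = f(s_n + h, u_n + h·k1); u_{n+1} = u_n + (h/2)·(k1 + k2).
s=0.100000, u=-2.000000:
  k1 = f(0.100000, -2.000000) = -0.591451
  k2 = f(0.620000, -2.307555) = -0.530592
  u ← -2.000000 + (0.52/2)·(-0.591451 + (-0.530592)) = -2.291731
s=0.620000, u=-2.291731:
  k1 = f(0.620000, -2.291731) = -0.528060
  k2 = f(1.140000, -2.566323) = -0.506557
  u ← -2.291731 + (0.52/2)·(-0.528060 + (-0.506557)) = -2.560732
u(1.14) ≈ -2.5607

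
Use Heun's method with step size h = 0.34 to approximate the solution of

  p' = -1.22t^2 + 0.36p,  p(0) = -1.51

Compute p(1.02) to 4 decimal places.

-2.6709

Heun: k1 = f(t_n, p_n); k2 = f(t_n + h, p_n + h·k1); p_{n+1} = p_n + (h/2)·(k1 + k2).
t=0.000000, p=-1.510000:
  k1 = f(0.000000, -1.510000) = -0.543600
  k2 = f(0.340000, -1.694824) = -0.751169
  p ← -1.510000 + (0.34/2)·(-0.543600 + (-0.751169)) = -1.730111
t=0.340000, p=-1.730111:
  k1 = f(0.340000, -1.730111) = -0.763872
  k2 = f(0.680000, -1.989827) = -1.280466
  p ← -1.730111 + (0.34/2)·(-0.763872 + (-1.280466)) = -2.077648
t=0.680000, p=-2.077648:
  k1 = f(0.680000, -2.077648) = -1.312081
  k2 = f(1.020000, -2.523756) = -2.177840
  p ← -2.077648 + (0.34/2)·(-1.312081 + (-2.177840)) = -2.670935
p(1.02) ≈ -2.6709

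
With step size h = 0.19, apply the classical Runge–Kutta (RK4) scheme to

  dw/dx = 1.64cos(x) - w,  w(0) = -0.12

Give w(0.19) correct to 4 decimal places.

RK4: k1 = f(x_n, w_n); k2 = f(x_n + h/2, w_n + (h/2)·k1); k3 = f(x_n + h/2, w_n + (h/2)·k2); k4 = f(x_n + h, w_n + h·k3); w_{n+1} = w_n + (h/6)·(k1 + 2k2 + 2k3 + k4).
x=0.000000, w=-0.120000:
  k1 = f(0.000000, -0.120000) = 1.760000
  k2 = f(0.095000, 0.047200) = 1.585405
  k3 = f(0.095000, 0.030613) = 1.601992
  k4 = f(0.190000, 0.184378) = 1.426109
  w ← -0.120000 + (0.19/6)·(k1 + 2k2 + 2k3 + k4) = 0.182762
w(0.19) ≈ 0.1828

0.1828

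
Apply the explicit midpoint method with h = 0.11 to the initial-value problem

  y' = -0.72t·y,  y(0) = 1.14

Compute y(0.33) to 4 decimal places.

1.0961

Midpoint: k1 = f(t_n, y_n); k2 = f(t_n + h/2, y_n + (h/2)·k1); y_{n+1} = y_n + h·k2.
t=0.000000, y=1.140000:
  k1 = f(0.000000, 1.140000) = 0.000000
  k2 = f(0.055000, 1.140000) = -0.045144
  y ← 1.140000 + 0.11·(-0.045144) = 1.135034
t=0.110000, y=1.135034:
  k1 = f(0.110000, 1.135034) = -0.089895
  k2 = f(0.165000, 1.130090) = -0.134255
  y ← 1.135034 + 0.11·(-0.134255) = 1.120266
t=0.220000, y=1.120266:
  k1 = f(0.220000, 1.120266) = -0.177450
  k2 = f(0.275000, 1.110506) = -0.219880
  y ← 1.120266 + 0.11·(-0.219880) = 1.096079
y(0.33) ≈ 1.0961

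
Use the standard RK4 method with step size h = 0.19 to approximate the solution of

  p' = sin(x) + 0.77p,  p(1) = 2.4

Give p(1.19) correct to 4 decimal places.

2.9595

RK4: k1 = f(x_n, p_n); k2 = f(x_n + h/2, p_n + (h/2)·k1); k3 = f(x_n + h/2, p_n + (h/2)·k2); k4 = f(x_n + h, p_n + h·k3); p_{n+1} = p_n + (h/6)·(k1 + 2k2 + 2k3 + k4).
x=1.000000, p=2.400000:
  k1 = f(1.000000, 2.400000) = 2.689471
  k2 = f(1.095000, 2.655500) = 2.933663
  k3 = f(1.095000, 2.678698) = 2.951526
  k4 = f(1.190000, 2.960790) = 3.208177
  p ← 2.400000 + (0.19/6)·(k1 + 2k2 + 2k3 + k4) = 2.959487
p(1.19) ≈ 2.9595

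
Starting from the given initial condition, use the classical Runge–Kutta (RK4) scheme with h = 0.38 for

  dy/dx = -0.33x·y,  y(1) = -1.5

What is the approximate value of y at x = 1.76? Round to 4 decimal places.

RK4: k1 = f(x_n, y_n); k2 = f(x_n + h/2, y_n + (h/2)·k1); k3 = f(x_n + h/2, y_n + (h/2)·k2); k4 = f(x_n + h, y_n + h·k3); y_{n+1} = y_n + (h/6)·(k1 + 2k2 + 2k3 + k4).
x=1.000000, y=-1.500000:
  k1 = f(1.000000, -1.500000) = 0.495000
  k2 = f(1.190000, -1.405950) = 0.552117
  k3 = f(1.190000, -1.395098) = 0.547855
  k4 = f(1.380000, -1.291815) = 0.588293
  y ← -1.500000 + (0.38/6)·(k1 + 2k2 + 2k3 + k4) = -1.292062
x=1.380000, y=-1.292062:
  k1 = f(1.380000, -1.292062) = 0.588405
  k2 = f(1.570000, -1.180265) = 0.611495
  k3 = f(1.570000, -1.175878) = 0.609222
  k4 = f(1.760000, -1.060557) = 0.615972
  y ← -1.292062 + (0.38/6)·(k1 + 2k2 + 2k3 + k4) = -1.061160
y(1.76) ≈ -1.0612

-1.0612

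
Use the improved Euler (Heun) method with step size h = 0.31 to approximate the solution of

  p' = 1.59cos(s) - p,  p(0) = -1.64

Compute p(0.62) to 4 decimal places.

Heun: k1 = f(s_n, p_n); k2 = f(s_n + h, p_n + h·k1); p_{n+1} = p_n + (h/2)·(k1 + k2).
s=0.000000, p=-1.640000:
  k1 = f(0.000000, -1.640000) = 3.230000
  k2 = f(0.310000, -0.638700) = 2.152910
  p ← -1.640000 + (0.31/2)·(3.230000 + 2.152910) = -0.805649
s=0.310000, p=-0.805649:
  k1 = f(0.310000, -0.805649) = 2.319859
  k2 = f(0.620000, -0.086493) = 1.380559
  p ← -0.805649 + (0.31/2)·(2.319859 + 1.380559) = -0.232084
p(0.62) ≈ -0.2321

-0.2321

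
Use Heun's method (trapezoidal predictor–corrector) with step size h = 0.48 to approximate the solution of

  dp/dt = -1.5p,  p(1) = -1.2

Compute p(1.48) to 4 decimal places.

Heun: k1 = f(t_n, p_n); k2 = f(t_n + h, p_n + h·k1); p_{n+1} = p_n + (h/2)·(k1 + k2).
t=1.000000, p=-1.200000:
  k1 = f(1.000000, -1.200000) = 1.800000
  k2 = f(1.480000, -0.336000) = 0.504000
  p ← -1.200000 + (0.48/2)·(1.800000 + 0.504000) = -0.647040
p(1.48) ≈ -0.6470

-0.6470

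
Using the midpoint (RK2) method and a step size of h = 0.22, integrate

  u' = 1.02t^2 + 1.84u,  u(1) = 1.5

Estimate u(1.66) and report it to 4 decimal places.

Midpoint: k1 = f(t_n, u_n); k2 = f(t_n + h/2, u_n + (h/2)·k1); u_{n+1} = u_n + h·k2.
t=1.000000, u=1.500000:
  k1 = f(1.000000, 1.500000) = 3.780000
  k2 = f(1.110000, 1.915800) = 4.781814
  u ← 1.500000 + 0.22·4.781814 = 2.551999
t=1.220000, u=2.551999:
  k1 = f(1.220000, 2.551999) = 6.213846
  k2 = f(1.330000, 3.235522) = 7.757639
  u ← 2.551999 + 0.22·7.757639 = 4.258680
t=1.440000, u=4.258680:
  k1 = f(1.440000, 4.258680) = 9.951042
  k2 = f(1.550000, 5.353294) = 12.300611
  u ← 4.258680 + 0.22·12.300611 = 6.964814
u(1.66) ≈ 6.9648

6.9648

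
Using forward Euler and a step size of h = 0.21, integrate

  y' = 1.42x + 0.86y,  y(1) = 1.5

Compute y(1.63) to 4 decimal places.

3.7334

Euler: y_{n+1} = y_n + h·f(x_n, y_n).
x=1.000000, y=1.500000: f=2.710000 → y ← 1.500000 + 0.21·2.710000 = 2.069100
x=1.210000, y=2.069100: f=3.497626 → y ← 2.069100 + 0.21·3.497626 = 2.803601
x=1.420000, y=2.803601: f=4.427497 → y ← 2.803601 + 0.21·4.427497 = 3.733376
y(1.63) ≈ 3.7334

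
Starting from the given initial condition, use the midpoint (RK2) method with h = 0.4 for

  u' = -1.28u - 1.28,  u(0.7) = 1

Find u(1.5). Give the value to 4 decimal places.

-0.2335

Midpoint: k1 = f(t_n, u_n); k2 = f(t_n + h/2, u_n + (h/2)·k1); u_{n+1} = u_n + h·k2.
t=0.700000, u=1.000000:
  k1 = f(0.700000, 1.000000) = -2.560000
  k2 = f(0.900000, 0.488000) = -1.904640
  u ← 1.000000 + 0.4·(-1.904640) = 0.238144
t=1.100000, u=0.238144:
  k1 = f(1.100000, 0.238144) = -1.584824
  k2 = f(1.300000, -0.078821) = -1.179109
  u ← 0.238144 + 0.4·(-1.179109) = -0.233500
u(1.5) ≈ -0.2335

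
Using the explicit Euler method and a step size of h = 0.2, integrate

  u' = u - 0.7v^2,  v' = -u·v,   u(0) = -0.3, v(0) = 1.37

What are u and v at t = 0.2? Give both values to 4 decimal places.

-0.6228, 1.4522

Euler on (u,v): u_{n+1} = u_n + h·u', v_{n+1} = v_n + h·v'.
0.000000: (-0.300000, 1.370000); f=(-1.613830, 0.411000) → (-0.622766, 1.452200)
(u(0.2), v(0.2)) ≈ (-0.6228, 1.4522)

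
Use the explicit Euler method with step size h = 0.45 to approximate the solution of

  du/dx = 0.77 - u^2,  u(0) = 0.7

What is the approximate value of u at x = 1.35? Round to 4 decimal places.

0.8749

Euler: u_{n+1} = u_n + h·f(x_n, u_n).
x=0.000000, u=0.700000: f=0.280000 → u ← 0.700000 + 0.45·0.280000 = 0.826000
x=0.450000, u=0.826000: f=0.087724 → u ← 0.826000 + 0.45·0.087724 = 0.865476
x=0.900000, u=0.865476: f=0.020952 → u ← 0.865476 + 0.45·0.020952 = 0.874904
u(1.35) ≈ 0.8749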